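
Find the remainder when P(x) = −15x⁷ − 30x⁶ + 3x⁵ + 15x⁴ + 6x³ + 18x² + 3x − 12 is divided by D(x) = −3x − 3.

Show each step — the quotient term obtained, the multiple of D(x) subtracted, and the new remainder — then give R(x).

R(x) = −6

Step 1: lead(−15x⁷ − 30x⁶ + 3x⁵ + 15x⁴ + 6x³ + 18x² + 3x − 12) ÷ lead(D) = −15x⁷ ÷ −3x = 5x⁶. Subtract (5x⁶)·D = −15x⁷ − 15x⁶. Remainder: −15x⁶ + 3x⁵ + 15x⁴ + 6x³ + 18x² + 3x − 12.
Step 2: lead(−15x⁶ + 3x⁵ + 15x⁴ + 6x³ + 18x² + 3x − 12) ÷ lead(D) = −15x⁶ ÷ −3x = 5x⁵. Subtract (5x⁵)·D = −15x⁶ − 15x⁵. Remainder: 18x⁵ + 15x⁴ + 6x³ + 18x² + 3x − 12.
Step 3: lead(18x⁵ + 15x⁴ + 6x³ + 18x² + 3x − 12) ÷ lead(D) = 18x⁵ ÷ −3x = −6x⁴. Subtract (−6x⁴)·D = 18x⁵ + 18x⁴. Remainder: −3x⁴ + 6x³ + 18x² + 3x − 12.
Step 4: lead(−3x⁴ + 6x³ + 18x² + 3x − 12) ÷ lead(D) = −3x⁴ ÷ −3x = x³. Subtract (x³)·D = −3x⁴ − 3x³. Remainder: 9x³ + 18x² + 3x − 12.
Step 5: lead(9x³ + 18x² + 3x − 12) ÷ lead(D) = 9x³ ÷ −3x = −3x². Subtract (−3x²)·D = 9x³ + 9x². Remainder: 9x² + 3x − 12.
Step 6: lead(9x² + 3x − 12) ÷ lead(D) = 9x² ÷ −3x = −3x. Subtract (−3x)·D = 9x² + 9x. Remainder: −6x − 12.
Step 7: lead(−6x − 12) ÷ lead(D) = −6x ÷ −3x = 2. Subtract (2)·D = −6x − 6. Remainder: −6.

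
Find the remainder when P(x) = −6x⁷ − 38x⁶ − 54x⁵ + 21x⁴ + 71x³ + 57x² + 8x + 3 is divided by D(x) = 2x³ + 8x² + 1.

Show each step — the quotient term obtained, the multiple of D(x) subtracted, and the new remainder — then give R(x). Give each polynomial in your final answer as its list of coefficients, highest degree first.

R = [-4]

Step 1: lead(−6x⁷ − 38x⁶ − 54x⁵ + 21x⁴ + 71x³ + 57x² + 8x + 3) ÷ lead(D) = −6x⁷ ÷ 2x³ = −3x⁴. Subtract (−3x⁴)·D = −6x⁷ − 24x⁶ − 3x⁴. Remainder: −14x⁶ − 54x⁵ + 24x⁴ + 71x³ + 57x² + 8x + 3.
Step 2: lead(−14x⁶ − 54x⁵ + 24x⁴ + 71x³ + 57x² + 8x + 3) ÷ lead(D) = −14x⁶ ÷ 2x³ = −7x³. Subtract (−7x³)·D = −14x⁶ − 56x⁵ − 7x³. Remainder: 2x⁵ + 24x⁴ + 78x³ + 57x² + 8x + 3.
Step 3: lead(2x⁵ + 24x⁴ + 78x³ + 57x² + 8x + 3) ÷ lead(D) = 2x⁵ ÷ 2x³ = x². Subtract (x²)·D = 2x⁵ + 8x⁴ + x². Remainder: 16x⁴ + 78x³ + 56x² + 8x + 3.
Step 4: lead(16x⁴ + 78x³ + 56x² + 8x + 3) ÷ lead(D) = 16x⁴ ÷ 2x³ = 8x. Subtract (8x)·D = 16x⁴ + 64x³ + 8x. Remainder: 14x³ + 56x² + 3.
Step 5: lead(14x³ + 56x² + 3) ÷ lead(D) = 14x³ ÷ 2x³ = 7. Subtract (7)·D = 14x³ + 56x² + 7. Remainder: −4.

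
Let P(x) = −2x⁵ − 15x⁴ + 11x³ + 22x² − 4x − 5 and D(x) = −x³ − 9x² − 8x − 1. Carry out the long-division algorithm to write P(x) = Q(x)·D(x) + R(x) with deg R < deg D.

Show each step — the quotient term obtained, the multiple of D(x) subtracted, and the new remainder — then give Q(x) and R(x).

Step 1: lead(−2x⁵ − 15x⁴ + 11x³ + 22x² − 4x − 5) ÷ lead(D) = −2x⁵ ÷ −x³ = 2x². Subtract (2x²)·D = −2x⁵ − 18x⁴ − 16x³ − 2x². Remainder: 3x⁴ + 27x³ + 24x² − 4x − 5.
Step 2: lead(3x⁴ + 27x³ + 24x² − 4x − 5) ÷ lead(D) = 3x⁴ ÷ −x³ = −3x. Subtract (−3x)·D = 3x⁴ + 27x³ + 24x² + 3x. Remainder: −7x − 5.

Q(x) = 2x² − 3x; R(x) = −7x − 5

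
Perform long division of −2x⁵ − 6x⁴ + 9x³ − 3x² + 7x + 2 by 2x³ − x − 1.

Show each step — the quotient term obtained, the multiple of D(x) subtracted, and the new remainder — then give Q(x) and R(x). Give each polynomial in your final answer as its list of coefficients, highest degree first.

Step 1: lead(−2x⁵ − 6x⁴ + 9x³ − 3x² + 7x + 2) ÷ lead(D) = −2x⁵ ÷ 2x³ = −x². Subtract (−x²)·D = −2x⁵ + x³ + x². Remainder: −6x⁴ + 8x³ − 4x² + 7x + 2.
Step 2: lead(−6x⁴ + 8x³ − 4x² + 7x + 2) ÷ lead(D) = −6x⁴ ÷ 2x³ = −3x. Subtract (−3x)·D = −6x⁴ + 3x² + 3x. Remainder: 8x³ − 7x² + 4x + 2.
Step 3: lead(8x³ − 7x² + 4x + 2) ÷ lead(D) = 8x³ ÷ 2x³ = 4. Subtract (4)·D = 8x³ − 4x − 4. Remainder: −7x² + 8x + 6.

Q = [-1, -3, 4]; R = [-7, 8, 6]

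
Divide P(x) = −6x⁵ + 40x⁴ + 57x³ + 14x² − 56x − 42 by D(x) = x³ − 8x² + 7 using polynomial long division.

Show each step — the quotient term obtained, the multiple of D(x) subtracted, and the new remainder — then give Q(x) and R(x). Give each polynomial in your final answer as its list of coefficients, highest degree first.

Q = [-6, -8, -7]; R = [7]

Step 1: lead(−6x⁵ + 40x⁴ + 57x³ + 14x² − 56x − 42) ÷ lead(D) = −6x⁵ ÷ x³ = −6x². Subtract (−6x²)·D = −6x⁵ + 48x⁴ − 42x². Remainder: −8x⁴ + 57x³ + 56x² − 56x − 42.
Step 2: lead(−8x⁴ + 57x³ + 56x² − 56x − 42) ÷ lead(D) = −8x⁴ ÷ x³ = −8x. Subtract (−8x)·D = −8x⁴ + 64x³ − 56x. Remainder: −7x³ + 56x² − 42.
Step 3: lead(−7x³ + 56x² − 42) ÷ lead(D) = −7x³ ÷ x³ = −7. Subtract (−7)·D = −7x³ + 56x² − 49. Remainder: 7.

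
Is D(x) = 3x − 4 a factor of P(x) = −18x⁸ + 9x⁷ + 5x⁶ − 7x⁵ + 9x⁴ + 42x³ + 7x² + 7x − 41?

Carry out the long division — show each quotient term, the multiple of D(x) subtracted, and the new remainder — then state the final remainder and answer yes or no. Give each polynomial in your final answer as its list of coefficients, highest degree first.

R = [-5], so D(x) is not a factor of P(x). no

Step 1: lead(−18x⁸ + 9x⁷ + 5x⁶ − 7x⁵ + 9x⁴ + 42x³ + 7x² + 7x − 41) ÷ lead(D) = −18x⁸ ÷ 3x = −6x⁷. Subtract (−6x⁷)·D = −18x⁸ + 24x⁷. Remainder: −15x⁷ + 5x⁶ − 7x⁵ + 9x⁴ + 42x³ + 7x² + 7x − 41.
Step 2: lead(−15x⁷ + 5x⁶ − 7x⁵ + 9x⁴ + 42x³ + 7x² + 7x − 41) ÷ lead(D) = −15x⁷ ÷ 3x = −5x⁶. Subtract (−5x⁶)·D = −15x⁷ + 20x⁶. Remainder: −15x⁶ − 7x⁵ + 9x⁴ + 42x³ + 7x² + 7x − 41.
Step 3: lead(−15x⁶ − 7x⁵ + 9x⁴ + 42x³ + 7x² + 7x − 41) ÷ lead(D) = −15x⁶ ÷ 3x = −5x⁵. Subtract (−5x⁵)·D = −15x⁶ + 20x⁵. Remainder: −27x⁵ + 9x⁴ + 42x³ + 7x² + 7x − 41.
Step 4: lead(−27x⁵ + 9x⁴ + 42x³ + 7x² + 7x − 41) ÷ lead(D) = −27x⁵ ÷ 3x = −9x⁴. Subtract (−9x⁴)·D = −27x⁵ + 36x⁴. Remainder: −27x⁴ + 42x³ + 7x² + 7x − 41.
Step 5: lead(−27x⁴ + 42x³ + 7x² + 7x − 41) ÷ lead(D) = −27x⁴ ÷ 3x = −9x³. Subtract (−9x³)·D = −27x⁴ + 36x³. Remainder: 6x³ + 7x² + 7x − 41.
Step 6: lead(6x³ + 7x² + 7x − 41) ÷ lead(D) = 6x³ ÷ 3x = 2x². Subtract (2x²)·D = 6x³ − 8x². Remainder: 15x² + 7x − 41.
Step 7: lead(15x² + 7x − 41) ÷ lead(D) = 15x² ÷ 3x = 5x. Subtract (5x)·D = 15x² − 20x. Remainder: 27x − 41.
Step 8: lead(27x − 41) ÷ lead(D) = 27x ÷ 3x = 9. Subtract (9)·D = 27x − 36. Remainder: −5.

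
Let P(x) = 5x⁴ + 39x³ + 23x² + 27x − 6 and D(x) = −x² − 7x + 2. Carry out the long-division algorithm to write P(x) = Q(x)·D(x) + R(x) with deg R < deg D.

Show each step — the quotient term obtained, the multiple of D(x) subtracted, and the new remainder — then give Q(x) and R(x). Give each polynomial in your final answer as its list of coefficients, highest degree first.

Q = [-5, -4, -5]; R = [4]

Step 1: lead(5x⁴ + 39x³ + 23x² + 27x − 6) ÷ lead(D) = 5x⁴ ÷ −x² = −5x². Subtract (−5x²)·D = 5x⁴ + 35x³ − 10x². Remainder: 4x³ + 33x² + 27x − 6.
Step 2: lead(4x³ + 33x² + 27x − 6) ÷ lead(D) = 4x³ ÷ −x² = −4x. Subtract (−4x)·D = 4x³ + 28x² − 8x. Remainder: 5x² + 35x − 6.
Step 3: lead(5x² + 35x − 6) ÷ lead(D) = 5x² ÷ −x² = −5. Subtract (−5)·D = 5x² + 35x − 10. Remainder: 4.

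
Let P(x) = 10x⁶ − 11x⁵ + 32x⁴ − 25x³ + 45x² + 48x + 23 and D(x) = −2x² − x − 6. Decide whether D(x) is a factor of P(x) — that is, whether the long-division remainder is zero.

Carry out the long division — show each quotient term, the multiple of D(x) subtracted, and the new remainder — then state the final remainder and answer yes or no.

Step 1: lead(10x⁶ − 11x⁵ + 32x⁴ − 25x³ + 45x² + 48x + 23) ÷ lead(D) = 10x⁶ ÷ −2x² = −5x⁴. Subtract (−5x⁴)·D = 10x⁶ + 5x⁵ + 30x⁴. Remainder: −16x⁵ + 2x⁴ − 25x³ + 45x² + 48x + 23.
Step 2: lead(−16x⁵ + 2x⁴ − 25x³ + 45x² + 48x + 23) ÷ lead(D) = −16x⁵ ÷ −2x² = 8x³. Subtract (8x³)·D = −16x⁵ − 8x⁴ − 48x³. Remainder: 10x⁴ + 23x³ + 45x² + 48x + 23.
Step 3: lead(10x⁴ + 23x³ + 45x² + 48x + 23) ÷ lead(D) = 10x⁴ ÷ −2x² = −5x². Subtract (−5x²)·D = 10x⁴ + 5x³ + 30x². Remainder: 18x³ + 15x² + 48x + 23.
Step 4: lead(18x³ + 15x² + 48x + 23) ÷ lead(D) = 18x³ ÷ −2x² = −9x. Subtract (−9x)·D = 18x³ + 9x² + 54x. Remainder: 6x² − 6x + 23.
Step 5: lead(6x² − 6x + 23) ÷ lead(D) = 6x² ÷ −2x² = −3. Subtract (−3)·D = 6x² + 3x + 18. Remainder: −9x + 5.

R(x) = −9x + 5, so D(x) is not a factor of P(x). no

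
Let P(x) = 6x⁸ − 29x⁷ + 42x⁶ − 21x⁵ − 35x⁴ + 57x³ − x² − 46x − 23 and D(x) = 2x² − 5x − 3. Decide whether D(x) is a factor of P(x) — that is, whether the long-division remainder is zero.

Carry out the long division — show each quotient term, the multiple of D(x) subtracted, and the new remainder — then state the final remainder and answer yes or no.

Step 1: lead(6x⁸ − 29x⁷ + 42x⁶ − 21x⁵ − 35x⁴ + 57x³ − x² − 46x − 23) ÷ lead(D) = 6x⁸ ÷ 2x² = 3x⁶. Subtract (3x⁶)·D = 6x⁸ − 15x⁷ − 9x⁶. Remainder: −14x⁷ + 51x⁶ − 21x⁵ − 35x⁴ + 57x³ − x² − 46x − 23.
Step 2: lead(−14x⁷ + 51x⁶ − 21x⁵ − 35x⁴ + 57x³ − x² − 46x − 23) ÷ lead(D) = −14x⁷ ÷ 2x² = −7x⁵. Subtract (−7x⁵)·D = −14x⁷ + 35x⁶ + 21x⁵. Remainder: 16x⁶ − 42x⁵ − 35x⁴ + 57x³ − x² − 46x − 23.
Step 3: lead(16x⁶ − 42x⁵ − 35x⁴ + 57x³ − x² − 46x − 23) ÷ lead(D) = 16x⁶ ÷ 2x² = 8x⁴. Subtract (8x⁴)·D = 16x⁶ − 40x⁵ − 24x⁴. Remainder: −2x⁵ − 11x⁴ + 57x³ − x² − 46x − 23.
Step 4: lead(−2x⁵ − 11x⁴ + 57x³ − x² − 46x − 23) ÷ lead(D) = −2x⁵ ÷ 2x² = −x³. Subtract (−x³)·D = −2x⁵ + 5x⁴ + 3x³. Remainder: −16x⁴ + 54x³ − x² − 46x − 23.
Step 5: lead(−16x⁴ + 54x³ − x² − 46x − 23) ÷ lead(D) = −16x⁴ ÷ 2x² = −8x². Subtract (−8x²)·D = −16x⁴ + 40x³ + 24x². Remainder: 14x³ − 25x² − 46x − 23.
Step 6: lead(14x³ − 25x² − 46x − 23) ÷ lead(D) = 14x³ ÷ 2x² = 7x. Subtract (7x)·D = 14x³ − 35x² − 21x. Remainder: 10x² − 25x − 23.
Step 7: lead(10x² − 25x − 23) ÷ lead(D) = 10x² ÷ 2x² = 5. Subtract (5)·D = 10x² − 25x − 15. Remainder: −8.

R(x) = −8, so D(x) is not a factor of P(x). no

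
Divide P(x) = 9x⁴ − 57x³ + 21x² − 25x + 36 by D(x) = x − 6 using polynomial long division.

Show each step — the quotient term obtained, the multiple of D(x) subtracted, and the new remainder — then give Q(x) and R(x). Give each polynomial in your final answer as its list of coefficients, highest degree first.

Step 1: lead(9x⁴ − 57x³ + 21x² − 25x + 36) ÷ lead(D) = 9x⁴ ÷ x = 9x³. Subtract (9x³)·D = 9x⁴ − 54x³. Remainder: −3x³ + 21x² − 25x + 36.
Step 2: lead(−3x³ + 21x² − 25x + 36) ÷ lead(D) = −3x³ ÷ x = −3x². Subtract (−3x²)·D = −3x³ + 18x². Remainder: 3x² − 25x + 36.
Step 3: lead(3x² − 25x + 36) ÷ lead(D) = 3x² ÷ x = 3x. Subtract (3x)·D = 3x² − 18x. Remainder: −7x + 36.
Step 4: lead(−7x + 36) ÷ lead(D) = −7x ÷ x = −7. Subtract (−7)·D = −7x + 42. Remainder: −6.

Q = [9, -3, 3, -7]; R = [-6]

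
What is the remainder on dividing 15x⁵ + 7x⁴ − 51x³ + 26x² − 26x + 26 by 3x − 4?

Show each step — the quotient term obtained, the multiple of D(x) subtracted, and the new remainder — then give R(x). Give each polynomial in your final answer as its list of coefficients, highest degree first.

Step 1: lead(15x⁵ + 7x⁴ − 51x³ + 26x² − 26x + 26) ÷ lead(D) = 15x⁵ ÷ 3x = 5x⁴. Subtract (5x⁴)·D = 15x⁵ − 20x⁴. Remainder: 27x⁴ − 51x³ + 26x² − 26x + 26.
Step 2: lead(27x⁴ − 51x³ + 26x² − 26x + 26) ÷ lead(D) = 27x⁴ ÷ 3x = 9x³. Subtract (9x³)·D = 27x⁴ − 36x³. Remainder: −15x³ + 26x² − 26x + 26.
Step 3: lead(−15x³ + 26x² − 26x + 26) ÷ lead(D) = −15x³ ÷ 3x = −5x². Subtract (−5x²)·D = −15x³ + 20x². Remainder: 6x² − 26x + 26.
Step 4: lead(6x² − 26x + 26) ÷ lead(D) = 6x² ÷ 3x = 2x. Subtract (2x)·D = 6x² − 8x. Remainder: −18x + 26.
Step 5: lead(−18x + 26) ÷ lead(D) = −18x ÷ 3x = −6. Subtract (−6)·D = −18x + 24. Remainder: 2.

R = [2]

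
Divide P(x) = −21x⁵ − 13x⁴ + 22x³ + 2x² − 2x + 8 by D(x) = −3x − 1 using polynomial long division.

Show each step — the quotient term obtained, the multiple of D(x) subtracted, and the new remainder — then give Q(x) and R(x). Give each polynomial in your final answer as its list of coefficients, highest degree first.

Q = [7, 2, -8, 2, 0]; R = [8]

Step 1: lead(−21x⁵ − 13x⁴ + 22x³ + 2x² − 2x + 8) ÷ lead(D) = −21x⁵ ÷ −3x = 7x⁴. Subtract (7x⁴)·D = −21x⁵ − 7x⁴. Remainder: −6x⁴ + 22x³ + 2x² − 2x + 8.
Step 2: lead(−6x⁴ + 22x³ + 2x² − 2x + 8) ÷ lead(D) = −6x⁴ ÷ −3x = 2x³. Subtract (2x³)·D = −6x⁴ − 2x³. Remainder: 24x³ + 2x² − 2x + 8.
Step 3: lead(24x³ + 2x² − 2x + 8) ÷ lead(D) = 24x³ ÷ −3x = −8x². Subtract (−8x²)·D = 24x³ + 8x². Remainder: −6x² − 2x + 8.
Step 4: lead(−6x² − 2x + 8) ÷ lead(D) = −6x² ÷ −3x = 2x. Subtract (2x)·D = −6x² − 2x. Remainder: 8.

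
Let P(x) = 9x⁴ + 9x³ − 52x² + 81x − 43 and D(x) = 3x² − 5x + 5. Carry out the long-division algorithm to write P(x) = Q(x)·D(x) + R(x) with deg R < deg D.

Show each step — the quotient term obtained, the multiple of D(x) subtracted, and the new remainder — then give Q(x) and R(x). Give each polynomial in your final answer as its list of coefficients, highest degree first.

Q = [3, 8, -9]; R = [-4, 2]

Step 1: lead(9x⁴ + 9x³ − 52x² + 81x − 43) ÷ lead(D) = 9x⁴ ÷ 3x² = 3x². Subtract (3x²)·D = 9x⁴ − 15x³ + 15x². Remainder: 24x³ − 67x² + 81x − 43.
Step 2: lead(24x³ − 67x² + 81x − 43) ÷ lead(D) = 24x³ ÷ 3x² = 8x. Subtract (8x)·D = 24x³ − 40x² + 40x. Remainder: −27x² + 41x − 43.
Step 3: lead(−27x² + 41x − 43) ÷ lead(D) = −27x² ÷ 3x² = −9. Subtract (−9)·D = −27x² + 45x − 45. Remainder: −4x + 2.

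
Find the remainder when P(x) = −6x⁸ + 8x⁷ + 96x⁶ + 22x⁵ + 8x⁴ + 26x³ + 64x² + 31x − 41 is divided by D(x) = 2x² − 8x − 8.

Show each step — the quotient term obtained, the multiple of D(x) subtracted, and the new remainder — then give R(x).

Step 1: lead(−6x⁸ + 8x⁷ + 96x⁶ + 22x⁵ + 8x⁴ + 26x³ + 64x² + 31x − 41) ÷ lead(D) = −6x⁸ ÷ 2x² = −3x⁶. Subtract (−3x⁶)·D = −6x⁸ + 24x⁷ + 24x⁶. Remainder: −16x⁷ + 72x⁶ + 22x⁵ + 8x⁴ + 26x³ + 64x² + 31x − 41.
Step 2: lead(−16x⁷ + 72x⁶ + 22x⁵ + 8x⁴ + 26x³ + 64x² + 31x − 41) ÷ lead(D) = −16x⁷ ÷ 2x² = −8x⁵. Subtract (−8x⁵)·D = −16x⁷ + 64x⁶ + 64x⁵. Remainder: 8x⁶ − 42x⁵ + 8x⁴ + 26x³ + 64x² + 31x − 41.
Step 3: lead(8x⁶ − 42x⁵ + 8x⁴ + 26x³ + 64x² + 31x − 41) ÷ lead(D) = 8x⁶ ÷ 2x² = 4x⁴. Subtract (4x⁴)·D = 8x⁶ − 32x⁵ − 32x⁴. Remainder: −10x⁵ + 40x⁴ + 26x³ + 64x² + 31x − 41.
Step 4: lead(−10x⁵ + 40x⁴ + 26x³ + 64x² + 31x − 41) ÷ lead(D) = −10x⁵ ÷ 2x² = −5x³. Subtract (−5x³)·D = −10x⁵ + 40x⁴ + 40x³. Remainder: −14x³ + 64x² + 31x − 41.
Step 5: lead(−14x³ + 64x² + 31x − 41) ÷ lead(D) = −14x³ ÷ 2x² = −7x. Subtract (−7x)·D = −14x³ + 56x² + 56x. Remainder: 8x² − 25x − 41.
Step 6: lead(8x² − 25x − 41) ÷ lead(D) = 8x² ÷ 2x² = 4. Subtract (4)·D = 8x² − 32x − 32. Remainder: 7x − 9.

R(x) = 7x − 9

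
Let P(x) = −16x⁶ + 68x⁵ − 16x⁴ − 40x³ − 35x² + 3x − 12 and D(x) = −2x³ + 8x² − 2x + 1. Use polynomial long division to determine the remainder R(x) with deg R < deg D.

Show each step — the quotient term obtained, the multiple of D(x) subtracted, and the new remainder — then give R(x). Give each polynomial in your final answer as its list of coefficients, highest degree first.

Step 1: lead(−16x⁶ + 68x⁵ − 16x⁴ − 40x³ − 35x² + 3x − 12) ÷ lead(D) = −16x⁶ ÷ −2x³ = 8x³. Subtract (8x³)·D = −16x⁶ + 64x⁵ − 16x⁴ + 8x³. Remainder: 4x⁵ − 48x³ − 35x² + 3x − 12.
Step 2: lead(4x⁵ − 48x³ − 35x² + 3x − 12) ÷ lead(D) = 4x⁵ ÷ −2x³ = −2x². Subtract (−2x²)·D = 4x⁵ − 16x⁴ + 4x³ − 2x². Remainder: 16x⁴ − 52x³ − 33x² + 3x − 12.
Step 3: lead(16x⁴ − 52x³ − 33x² + 3x − 12) ÷ lead(D) = 16x⁴ ÷ −2x³ = −8x. Subtract (−8x)·D = 16x⁴ − 64x³ + 16x² − 8x. Remainder: 12x³ − 49x² + 11x − 12.
Step 4: lead(12x³ − 49x² + 11x − 12) ÷ lead(D) = 12x³ ÷ −2x³ = −6. Subtract (−6)·D = 12x³ − 48x² + 12x − 6. Remainder: −x² − x − 6.

R = [-1, -1, -6]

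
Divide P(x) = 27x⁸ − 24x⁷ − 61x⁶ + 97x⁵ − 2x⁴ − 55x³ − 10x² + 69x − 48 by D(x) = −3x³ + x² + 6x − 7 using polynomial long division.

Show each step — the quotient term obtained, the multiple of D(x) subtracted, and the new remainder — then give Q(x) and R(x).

Q(x) = −9x⁵ + 5x⁴ + 4x³ − 3x + 8; R(x) = 8

Step 1: lead(27x⁸ − 24x⁷ − 61x⁶ + 97x⁵ − 2x⁴ − 55x³ − 10x² + 69x − 48) ÷ lead(D) = 27x⁸ ÷ −3x³ = −9x⁵. Subtract (−9x⁵)·D = 27x⁸ − 9x⁷ − 54x⁶ + 63x⁵. Remainder: −15x⁷ − 7x⁶ + 34x⁵ − 2x⁴ − 55x³ − 10x² + 69x − 48.
Step 2: lead(−15x⁷ − 7x⁶ + 34x⁵ − 2x⁴ − 55x³ − 10x² + 69x − 48) ÷ lead(D) = −15x⁷ ÷ −3x³ = 5x⁴. Subtract (5x⁴)·D = −15x⁷ + 5x⁶ + 30x⁵ − 35x⁴. Remainder: −12x⁶ + 4x⁵ + 33x⁴ − 55x³ − 10x² + 69x − 48.
Step 3: lead(−12x⁶ + 4x⁵ + 33x⁴ − 55x³ − 10x² + 69x − 48) ÷ lead(D) = −12x⁶ ÷ −3x³ = 4x³. Subtract (4x³)·D = −12x⁶ + 4x⁵ + 24x⁴ − 28x³. Remainder: 9x⁴ − 27x³ − 10x² + 69x − 48.
Step 4: lead(9x⁴ − 27x³ − 10x² + 69x − 48) ÷ lead(D) = 9x⁴ ÷ −3x³ = −3x. Subtract (−3x)·D = 9x⁴ − 3x³ − 18x² + 21x. Remainder: −24x³ + 8x² + 48x − 48.
Step 5: lead(−24x³ + 8x² + 48x − 48) ÷ lead(D) = −24x³ ÷ −3x³ = 8. Subtract (8)·D = −24x³ + 8x² + 48x − 56. Remainder: 8.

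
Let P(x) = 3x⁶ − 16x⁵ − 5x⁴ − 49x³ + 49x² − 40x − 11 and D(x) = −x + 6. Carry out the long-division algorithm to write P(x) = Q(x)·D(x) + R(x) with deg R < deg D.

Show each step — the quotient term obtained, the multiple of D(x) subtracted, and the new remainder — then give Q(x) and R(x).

Q(x) = −3x⁵ − 2x⁴ − 7x³ + 7x² − 7x − 2; R(x) = 1

Step 1: lead(3x⁶ − 16x⁵ − 5x⁴ − 49x³ + 49x² − 40x − 11) ÷ lead(D) = 3x⁶ ÷ −x = −3x⁵. Subtract (−3x⁵)·D = 3x⁶ − 18x⁵. Remainder: 2x⁵ − 5x⁴ − 49x³ + 49x² − 40x − 11.
Step 2: lead(2x⁵ − 5x⁴ − 49x³ + 49x² − 40x − 11) ÷ lead(D) = 2x⁵ ÷ −x = −2x⁴. Subtract (−2x⁴)·D = 2x⁵ − 12x⁴. Remainder: 7x⁴ − 49x³ + 49x² − 40x − 11.
Step 3: lead(7x⁴ − 49x³ + 49x² − 40x − 11) ÷ lead(D) = 7x⁴ ÷ −x = −7x³. Subtract (−7x³)·D = 7x⁴ − 42x³. Remainder: −7x³ + 49x² − 40x − 11.
Step 4: lead(−7x³ + 49x² − 40x − 11) ÷ lead(D) = −7x³ ÷ −x = 7x². Subtract (7x²)·D = −7x³ + 42x². Remainder: 7x² − 40x − 11.
Step 5: lead(7x² − 40x − 11) ÷ lead(D) = 7x² ÷ −x = −7x. Subtract (−7x)·D = 7x² − 42x. Remainder: 2x − 11.
Step 6: lead(2x − 11) ÷ lead(D) = 2x ÷ −x = −2. Subtract (−2)·D = 2x − 12. Remainder: 1.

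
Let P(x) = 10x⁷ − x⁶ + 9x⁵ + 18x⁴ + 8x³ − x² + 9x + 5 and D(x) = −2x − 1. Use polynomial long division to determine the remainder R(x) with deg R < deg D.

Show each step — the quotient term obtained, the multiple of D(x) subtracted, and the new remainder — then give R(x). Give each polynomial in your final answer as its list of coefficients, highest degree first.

R = [0]

Step 1: lead(10x⁷ − x⁶ + 9x⁵ + 18x⁴ + 8x³ − x² + 9x + 5) ÷ lead(D) = 10x⁷ ÷ −2x = −5x⁶. Subtract (−5x⁶)·D = 10x⁷ + 5x⁶. Remainder: −6x⁶ + 9x⁵ + 18x⁴ + 8x³ − x² + 9x + 5.
Step 2: lead(−6x⁶ + 9x⁵ + 18x⁴ + 8x³ − x² + 9x + 5) ÷ lead(D) = −6x⁶ ÷ −2x = 3x⁵. Subtract (3x⁵)·D = −6x⁶ − 3x⁵. Remainder: 12x⁵ + 18x⁴ + 8x³ − x² + 9x + 5.
Step 3: lead(12x⁵ + 18x⁴ + 8x³ − x² + 9x + 5) ÷ lead(D) = 12x⁵ ÷ −2x = −6x⁴. Subtract (−6x⁴)·D = 12x⁵ + 6x⁴. Remainder: 12x⁴ + 8x³ − x² + 9x + 5.
Step 4: lead(12x⁴ + 8x³ − x² + 9x + 5) ÷ lead(D) = 12x⁴ ÷ −2x = −6x³. Subtract (−6x³)·D = 12x⁴ + 6x³. Remainder: 2x³ − x² + 9x + 5.
Step 5: lead(2x³ − x² + 9x + 5) ÷ lead(D) = 2x³ ÷ −2x = −x². Subtract (−x²)·D = 2x³ + x². Remainder: −2x² + 9x + 5.
Step 6: lead(−2x² + 9x + 5) ÷ lead(D) = −2x² ÷ −2x = x. Subtract (x)·D = −2x² − x. Remainder: 10x + 5.
Step 7: lead(10x + 5) ÷ lead(D) = 10x ÷ −2x = −5. Subtract (−5)·D = 10x + 5. Remainder: 0.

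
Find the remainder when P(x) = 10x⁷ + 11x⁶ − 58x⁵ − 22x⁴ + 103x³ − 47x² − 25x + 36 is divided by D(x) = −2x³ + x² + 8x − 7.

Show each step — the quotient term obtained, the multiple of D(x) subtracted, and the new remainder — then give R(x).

R(x) = 8

Step 1: lead(10x⁷ + 11x⁶ − 58x⁵ − 22x⁴ + 103x³ − 47x² − 25x + 36) ÷ lead(D) = 10x⁷ ÷ −2x³ = −5x⁴. Subtract (−5x⁴)·D = 10x⁷ − 5x⁶ − 40x⁵ + 35x⁴. Remainder: 16x⁶ − 18x⁵ − 57x⁴ + 103x³ − 47x² − 25x + 36.
Step 2: lead(16x⁶ − 18x⁵ − 57x⁴ + 103x³ − 47x² − 25x + 36) ÷ lead(D) = 16x⁶ ÷ −2x³ = −8x³. Subtract (−8x³)·D = 16x⁶ − 8x⁵ − 64x⁴ + 56x³. Remainder: −10x⁵ + 7x⁴ + 47x³ − 47x² − 25x + 36.
Step 3: lead(−10x⁵ + 7x⁴ + 47x³ − 47x² − 25x + 36) ÷ lead(D) = −10x⁵ ÷ −2x³ = 5x². Subtract (5x²)·D = −10x⁵ + 5x⁴ + 40x³ − 35x². Remainder: 2x⁴ + 7x³ − 12x² − 25x + 36.
Step 4: lead(2x⁴ + 7x³ − 12x² − 25x + 36) ÷ lead(D) = 2x⁴ ÷ −2x³ = −x. Subtract (−x)·D = 2x⁴ − x³ − 8x² + 7x. Remainder: 8x³ − 4x² − 32x + 36.
Step 5: lead(8x³ − 4x² − 32x + 36) ÷ lead(D) = 8x³ ÷ −2x³ = −4. Subtract (−4)·D = 8x³ − 4x² − 32x + 28. Remainder: 8.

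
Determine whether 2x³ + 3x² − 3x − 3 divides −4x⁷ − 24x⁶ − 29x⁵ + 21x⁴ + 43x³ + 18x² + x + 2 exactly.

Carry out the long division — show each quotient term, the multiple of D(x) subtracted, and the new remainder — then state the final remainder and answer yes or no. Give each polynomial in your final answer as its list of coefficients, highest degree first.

Step 1: lead(−4x⁷ − 24x⁶ − 29x⁵ + 21x⁴ + 43x³ + 18x² + x + 2) ÷ lead(D) = −4x⁷ ÷ 2x³ = −2x⁴. Subtract (−2x⁴)·D = −4x⁷ − 6x⁶ + 6x⁵ + 6x⁴. Remainder: −18x⁶ − 35x⁵ + 15x⁴ + 43x³ + 18x² + x + 2.
Step 2: lead(−18x⁶ − 35x⁵ + 15x⁴ + 43x³ + 18x² + x + 2) ÷ lead(D) = −18x⁶ ÷ 2x³ = −9x³. Subtract (−9x³)·D = −18x⁶ − 27x⁵ + 27x⁴ + 27x³. Remainder: −8x⁵ − 12x⁴ + 16x³ + 18x² + x + 2.
Step 3: lead(−8x⁵ − 12x⁴ + 16x³ + 18x² + x + 2) ÷ lead(D) = −8x⁵ ÷ 2x³ = −4x². Subtract (−4x²)·D = −8x⁵ − 12x⁴ + 12x³ + 12x². Remainder: 4x³ + 6x² + x + 2.
Step 4: lead(4x³ + 6x² + x + 2) ÷ lead(D) = 4x³ ÷ 2x³ = 2. Subtract (2)·D = 4x³ + 6x² − 6x − 6. Remainder: 7x + 8.

R = [7, 8], so D(x) is not a factor of P(x). no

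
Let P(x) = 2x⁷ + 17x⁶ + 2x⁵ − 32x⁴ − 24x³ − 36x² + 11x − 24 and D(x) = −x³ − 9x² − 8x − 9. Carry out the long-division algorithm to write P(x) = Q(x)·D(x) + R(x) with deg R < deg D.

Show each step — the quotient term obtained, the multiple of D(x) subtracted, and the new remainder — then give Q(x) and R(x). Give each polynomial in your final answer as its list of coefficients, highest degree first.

Step 1: lead(2x⁷ + 17x⁶ + 2x⁵ − 32x⁴ − 24x³ − 36x² + 11x − 24) ÷ lead(D) = 2x⁷ ÷ −x³ = −2x⁴. Subtract (−2x⁴)·D = 2x⁷ + 18x⁶ + 16x⁵ + 18x⁴. Remainder: −x⁶ − 14x⁵ − 50x⁴ − 24x³ − 36x² + 11x − 24.
Step 2: lead(−x⁶ − 14x⁵ − 50x⁴ − 24x³ − 36x² + 11x − 24) ÷ lead(D) = −x⁶ ÷ −x³ = x³. Subtract (x³)·D = −x⁶ − 9x⁵ − 8x⁴ − 9x³. Remainder: −5x⁵ − 42x⁴ − 15x³ − 36x² + 11x − 24.
Step 3: lead(−5x⁵ − 42x⁴ − 15x³ − 36x² + 11x − 24) ÷ lead(D) = −5x⁵ ÷ −x³ = 5x². Subtract (5x²)·D = −5x⁵ − 45x⁴ − 40x³ − 45x². Remainder: 3x⁴ + 25x³ + 9x² + 11x − 24.
Step 4: lead(3x⁴ + 25x³ + 9x² + 11x − 24) ÷ lead(D) = 3x⁴ ÷ −x³ = −3x. Subtract (−3x)·D = 3x⁴ + 27x³ + 24x² + 27x. Remainder: −2x³ − 15x² − 16x − 24.
Step 5: lead(−2x³ − 15x² − 16x − 24) ÷ lead(D) = −2x³ ÷ −x³ = 2. Subtract (2)·D = −2x³ − 18x² − 16x − 18. Remainder: 3x² − 6.

Q = [-2, 1, 5, -3, 2]; R = [3, 0, -6]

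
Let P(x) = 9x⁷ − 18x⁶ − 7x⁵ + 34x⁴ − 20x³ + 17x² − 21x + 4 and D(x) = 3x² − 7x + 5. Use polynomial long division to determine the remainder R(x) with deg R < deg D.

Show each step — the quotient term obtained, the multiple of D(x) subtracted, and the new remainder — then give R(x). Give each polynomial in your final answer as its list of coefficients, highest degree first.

R = [8, -6]

Step 1: lead(9x⁷ − 18x⁶ − 7x⁵ + 34x⁴ − 20x³ + 17x² − 21x + 4) ÷ lead(D) = 9x⁷ ÷ 3x² = 3x⁵. Subtract (3x⁵)·D = 9x⁷ − 21x⁶ + 15x⁵. Remainder: 3x⁶ − 22x⁵ + 34x⁴ − 20x³ + 17x² − 21x + 4.
Step 2: lead(3x⁶ − 22x⁵ + 34x⁴ − 20x³ + 17x² − 21x + 4) ÷ lead(D) = 3x⁶ ÷ 3x² = x⁴. Subtract (x⁴)·D = 3x⁶ − 7x⁵ + 5x⁴. Remainder: −15x⁵ + 29x⁴ − 20x³ + 17x² − 21x + 4.
Step 3: lead(−15x⁵ + 29x⁴ − 20x³ + 17x² − 21x + 4) ÷ lead(D) = −15x⁵ ÷ 3x² = −5x³. Subtract (−5x³)·D = −15x⁵ + 35x⁴ − 25x³. Remainder: −6x⁴ + 5x³ + 17x² − 21x + 4.
Step 4: lead(−6x⁴ + 5x³ + 17x² − 21x + 4) ÷ lead(D) = −6x⁴ ÷ 3x² = −2x². Subtract (−2x²)·D = −6x⁴ + 14x³ − 10x². Remainder: −9x³ + 27x² − 21x + 4.
Step 5: lead(−9x³ + 27x² − 21x + 4) ÷ lead(D) = −9x³ ÷ 3x² = −3x. Subtract (−3x)·D = −9x³ + 21x² − 15x. Remainder: 6x² − 6x + 4.
Step 6: lead(6x² − 6x + 4) ÷ lead(D) = 6x² ÷ 3x² = 2. Subtract (2)·D = 6x² − 14x + 10. Remainder: 8x − 6.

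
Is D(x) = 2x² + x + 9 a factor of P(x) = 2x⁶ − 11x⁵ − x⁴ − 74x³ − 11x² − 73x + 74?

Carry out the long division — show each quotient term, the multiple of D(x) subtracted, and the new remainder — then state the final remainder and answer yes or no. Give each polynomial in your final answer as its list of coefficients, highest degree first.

Step 1: lead(2x⁶ − 11x⁵ − x⁴ − 74x³ − 11x² − 73x + 74) ÷ lead(D) = 2x⁶ ÷ 2x² = x⁴. Subtract (x⁴)·D = 2x⁶ + x⁵ + 9x⁴. Remainder: −12x⁵ − 10x⁴ − 74x³ − 11x² − 73x + 74.
Step 2: lead(−12x⁵ − 10x⁴ − 74x³ − 11x² − 73x + 74) ÷ lead(D) = −12x⁵ ÷ 2x² = −6x³. Subtract (−6x³)·D = −12x⁵ − 6x⁴ − 54x³. Remainder: −4x⁴ − 20x³ − 11x² − 73x + 74.
Step 3: lead(−4x⁴ − 20x³ − 11x² − 73x + 74) ÷ lead(D) = −4x⁴ ÷ 2x² = −2x². Subtract (−2x²)·D = −4x⁴ − 2x³ − 18x². Remainder: −18x³ + 7x² − 73x + 74.
Step 4: lead(−18x³ + 7x² − 73x + 74) ÷ lead(D) = −18x³ ÷ 2x² = −9x. Subtract (−9x)·D = −18x³ − 9x² − 81x. Remainder: 16x² + 8x + 74.
Step 5: lead(16x² + 8x + 74) ÷ lead(D) = 16x² ÷ 2x² = 8. Subtract (8)·D = 16x² + 8x + 72. Remainder: 2.

R = [2], so D(x) is not a factor of P(x). no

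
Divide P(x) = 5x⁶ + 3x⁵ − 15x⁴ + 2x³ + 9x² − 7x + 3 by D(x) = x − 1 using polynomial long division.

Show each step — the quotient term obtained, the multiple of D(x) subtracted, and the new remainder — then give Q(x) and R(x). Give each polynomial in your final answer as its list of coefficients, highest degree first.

Step 1: lead(5x⁶ + 3x⁵ − 15x⁴ + 2x³ + 9x² − 7x + 3) ÷ lead(D) = 5x⁶ ÷ x = 5x⁵. Subtract (5x⁵)·D = 5x⁶ − 5x⁵. Remainder: 8x⁵ − 15x⁴ + 2x³ + 9x² − 7x + 3.
Step 2: lead(8x⁵ − 15x⁴ + 2x³ + 9x² − 7x + 3) ÷ lead(D) = 8x⁵ ÷ x = 8x⁴. Subtract (8x⁴)·D = 8x⁵ − 8x⁴. Remainder: −7x⁴ + 2x³ + 9x² − 7x + 3.
Step 3: lead(−7x⁴ + 2x³ + 9x² − 7x + 3) ÷ lead(D) = −7x⁴ ÷ x = −7x³. Subtract (−7x³)·D = −7x⁴ + 7x³. Remainder: −5x³ + 9x² − 7x + 3.
Step 4: lead(−5x³ + 9x² − 7x + 3) ÷ lead(D) = −5x³ ÷ x = −5x². Subtract (−5x²)·D = −5x³ + 5x². Remainder: 4x² − 7x + 3.
Step 5: lead(4x² − 7x + 3) ÷ lead(D) = 4x² ÷ x = 4x. Subtract (4x)·D = 4x² − 4x. Remainder: −3x + 3.
Step 6: lead(−3x + 3) ÷ lead(D) = −3x ÷ x = −3. Subtract (−3)·D = −3x + 3. Remainder: 0.

Q = [5, 8, -7, -5, 4, -3]; R = [0]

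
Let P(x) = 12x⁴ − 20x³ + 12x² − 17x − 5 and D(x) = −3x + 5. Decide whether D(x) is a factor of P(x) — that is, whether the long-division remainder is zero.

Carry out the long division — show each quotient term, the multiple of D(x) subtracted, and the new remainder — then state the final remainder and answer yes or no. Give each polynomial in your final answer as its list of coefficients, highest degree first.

Step 1: lead(12x⁴ − 20x³ + 12x² − 17x − 5) ÷ lead(D) = 12x⁴ ÷ −3x = −4x³. Subtract (−4x³)·D = 12x⁴ − 20x³. Remainder: 12x² − 17x − 5.
Step 2: lead(12x² − 17x − 5) ÷ lead(D) = 12x² ÷ −3x = −4x. Subtract (−4x)·D = 12x² − 20x. Remainder: 3x − 5.
Step 3: lead(3x − 5) ÷ lead(D) = 3x ÷ −3x = −1. Subtract (−1)·D = 3x − 5. Remainder: 0.

R = [0], so D(x) is a factor of P(x). yes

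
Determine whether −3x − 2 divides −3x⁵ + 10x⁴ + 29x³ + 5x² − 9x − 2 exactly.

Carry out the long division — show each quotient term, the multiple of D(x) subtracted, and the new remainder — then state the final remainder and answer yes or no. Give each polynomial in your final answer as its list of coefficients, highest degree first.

Step 1: lead(−3x⁵ + 10x⁴ + 29x³ + 5x² − 9x − 2) ÷ lead(D) = −3x⁵ ÷ −3x = x⁴. Subtract (x⁴)·D = −3x⁵ − 2x⁴. Remainder: 12x⁴ + 29x³ + 5x² − 9x − 2.
Step 2: lead(12x⁴ + 29x³ + 5x² − 9x − 2) ÷ lead(D) = 12x⁴ ÷ −3x = −4x³. Subtract (−4x³)·D = 12x⁴ + 8x³. Remainder: 21x³ + 5x² − 9x − 2.
Step 3: lead(21x³ + 5x² − 9x − 2) ÷ lead(D) = 21x³ ÷ −3x = −7x². Subtract (−7x²)·D = 21x³ + 14x². Remainder: −9x² − 9x − 2.
Step 4: lead(−9x² − 9x − 2) ÷ lead(D) = −9x² ÷ −3x = 3x. Subtract (3x)·D = −9x² − 6x. Remainder: −3x − 2.
Step 5: lead(−3x − 2) ÷ lead(D) = −3x ÷ −3x = 1. Subtract (1)·D = −3x − 2. Remainder: 0.

R = [0], so D(x) is a factor of P(x). yes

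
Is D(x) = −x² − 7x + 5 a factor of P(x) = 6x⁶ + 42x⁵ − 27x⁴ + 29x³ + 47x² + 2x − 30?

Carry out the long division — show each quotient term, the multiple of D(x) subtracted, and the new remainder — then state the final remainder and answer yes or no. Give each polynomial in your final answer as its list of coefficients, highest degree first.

Step 1: lead(6x⁶ + 42x⁵ − 27x⁴ + 29x³ + 47x² + 2x − 30) ÷ lead(D) = 6x⁶ ÷ −x² = −6x⁴. Subtract (−6x⁴)·D = 6x⁶ + 42x⁵ − 30x⁴. Remainder: 3x⁴ + 29x³ + 47x² + 2x − 30.
Step 2: lead(3x⁴ + 29x³ + 47x² + 2x − 30) ÷ lead(D) = 3x⁴ ÷ −x² = −3x². Subtract (−3x²)·D = 3x⁴ + 21x³ − 15x². Remainder: 8x³ + 62x² + 2x − 30.
Step 3: lead(8x³ + 62x² + 2x − 30) ÷ lead(D) = 8x³ ÷ −x² = −8x. Subtract (−8x)·D = 8x³ + 56x² − 40x. Remainder: 6x² + 42x − 30.
Step 4: lead(6x² + 42x − 30) ÷ lead(D) = 6x² ÷ −x² = −6. Subtract (−6)·D = 6x² + 42x − 30. Remainder: 0.

R = [0], so D(x) is a factor of P(x). yes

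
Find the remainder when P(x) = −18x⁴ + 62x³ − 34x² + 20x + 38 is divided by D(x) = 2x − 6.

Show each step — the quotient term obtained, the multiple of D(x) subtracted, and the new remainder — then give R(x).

R(x) = 8

Step 1: lead(−18x⁴ + 62x³ − 34x² + 20x + 38) ÷ lead(D) = −18x⁴ ÷ 2x = −9x³. Subtract (−9x³)·D = −18x⁴ + 54x³. Remainder: 8x³ − 34x² + 20x + 38.
Step 2: lead(8x³ − 34x² + 20x + 38) ÷ lead(D) = 8x³ ÷ 2x = 4x². Subtract (4x²)·D = 8x³ − 24x². Remainder: −10x² + 20x + 38.
Step 3: lead(−10x² + 20x + 38) ÷ lead(D) = −10x² ÷ 2x = −5x. Subtract (−5x)·D = −10x² + 30x. Remainder: −10x + 38.
Step 4: lead(−10x + 38) ÷ lead(D) = −10x ÷ 2x = −5. Subtract (−5)·D = −10x + 30. Remainder: 8.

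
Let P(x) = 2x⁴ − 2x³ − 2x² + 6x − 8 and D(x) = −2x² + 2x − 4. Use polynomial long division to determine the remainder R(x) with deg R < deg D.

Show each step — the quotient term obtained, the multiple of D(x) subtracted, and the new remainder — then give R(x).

R(x) = 4

Step 1: lead(2x⁴ − 2x³ − 2x² + 6x − 8) ÷ lead(D) = 2x⁴ ÷ −2x² = −x². Subtract (−x²)·D = 2x⁴ − 2x³ + 4x². Remainder: −6x² + 6x − 8.
Step 2: lead(−6x² + 6x − 8) ÷ lead(D) = −6x² ÷ −2x² = 3. Subtract (3)·D = −6x² + 6x − 12. Remainder: 4.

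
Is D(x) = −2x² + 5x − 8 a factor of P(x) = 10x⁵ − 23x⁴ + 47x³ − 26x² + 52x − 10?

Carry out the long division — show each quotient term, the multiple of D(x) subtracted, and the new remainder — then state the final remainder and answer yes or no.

Step 1: lead(10x⁵ − 23x⁴ + 47x³ − 26x² + 52x − 10) ÷ lead(D) = 10x⁵ ÷ −2x² = −5x³. Subtract (−5x³)·D = 10x⁵ − 25x⁴ + 40x³. Remainder: 2x⁴ + 7x³ − 26x² + 52x − 10.
Step 2: lead(2x⁴ + 7x³ − 26x² + 52x − 10) ÷ lead(D) = 2x⁴ ÷ −2x² = −x². Subtract (−x²)·D = 2x⁴ − 5x³ + 8x². Remainder: 12x³ − 34x² + 52x − 10.
Step 3: lead(12x³ − 34x² + 52x − 10) ÷ lead(D) = 12x³ ÷ −2x² = −6x. Subtract (−6x)·D = 12x³ − 30x² + 48x. Remainder: −4x² + 4x − 10.
Step 4: lead(−4x² + 4x − 10) ÷ lead(D) = −4x² ÷ −2x² = 2. Subtract (2)·D = −4x² + 10x − 16. Remainder: −6x + 6.

R(x) = −6x + 6, so D(x) is not a factor of P(x). no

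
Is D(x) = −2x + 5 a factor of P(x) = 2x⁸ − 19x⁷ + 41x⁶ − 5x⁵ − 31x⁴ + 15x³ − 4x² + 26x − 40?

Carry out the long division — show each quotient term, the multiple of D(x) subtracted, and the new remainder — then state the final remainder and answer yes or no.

Step 1: lead(2x⁸ − 19x⁷ + 41x⁶ − 5x⁵ − 31x⁴ + 15x³ − 4x² + 26x − 40) ÷ lead(D) = 2x⁸ ÷ −2x = −x⁷. Subtract (−x⁷)·D = 2x⁸ − 5x⁷. Remainder: −14x⁷ + 41x⁶ − 5x⁵ − 31x⁴ + 15x³ − 4x² + 26x − 40.
Step 2: lead(−14x⁷ + 41x⁶ − 5x⁵ − 31x⁴ + 15x³ − 4x² + 26x − 40) ÷ lead(D) = −14x⁷ ÷ −2x = 7x⁶. Subtract (7x⁶)·D = −14x⁷ + 35x⁶. Remainder: 6x⁶ − 5x⁵ − 31x⁴ + 15x³ − 4x² + 26x − 40.
Step 3: lead(6x⁶ − 5x⁵ − 31x⁴ + 15x³ − 4x² + 26x − 40) ÷ lead(D) = 6x⁶ ÷ −2x = −3x⁵. Subtract (−3x⁵)·D = 6x⁶ − 15x⁵. Remainder: 10x⁵ − 31x⁴ + 15x³ − 4x² + 26x − 40.
Step 4: lead(10x⁵ − 31x⁴ + 15x³ − 4x² + 26x − 40) ÷ lead(D) = 10x⁵ ÷ −2x = −5x⁴. Subtract (−5x⁴)·D = 10x⁵ − 25x⁴. Remainder: −6x⁴ + 15x³ − 4x² + 26x − 40.
Step 5: lead(−6x⁴ + 15x³ − 4x² + 26x − 40) ÷ lead(D) = −6x⁴ ÷ −2x = 3x³. Subtract (3x³)·D = −6x⁴ + 15x³. Remainder: −4x² + 26x − 40.
Step 6: lead(−4x² + 26x − 40) ÷ lead(D) = −4x² ÷ −2x = 2x. Subtract (2x)·D = −4x² + 10x. Remainder: 16x − 40.
Step 7: lead(16x − 40) ÷ lead(D) = 16x ÷ −2x = −8. Subtract (−8)·D = 16x − 40. Remainder: 0.

R(x) = 0, so D(x) is a factor of P(x). yes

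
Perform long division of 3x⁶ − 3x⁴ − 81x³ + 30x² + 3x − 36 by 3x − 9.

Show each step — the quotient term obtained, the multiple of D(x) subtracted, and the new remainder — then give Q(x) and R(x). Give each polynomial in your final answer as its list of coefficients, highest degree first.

Q = [1, 3, 8, -3, 1, 4]; R = [0]

Step 1: lead(3x⁶ − 3x⁴ − 81x³ + 30x² + 3x − 36) ÷ lead(D) = 3x⁶ ÷ 3x = x⁵. Subtract (x⁵)·D = 3x⁶ − 9x⁵. Remainder: 9x⁵ − 3x⁴ − 81x³ + 30x² + 3x − 36.
Step 2: lead(9x⁵ − 3x⁴ − 81x³ + 30x² + 3x − 36) ÷ lead(D) = 9x⁵ ÷ 3x = 3x⁴. Subtract (3x⁴)·D = 9x⁵ − 27x⁴. Remainder: 24x⁴ − 81x³ + 30x² + 3x − 36.
Step 3: lead(24x⁴ − 81x³ + 30x² + 3x − 36) ÷ lead(D) = 24x⁴ ÷ 3x = 8x³. Subtract (8x³)·D = 24x⁴ − 72x³. Remainder: −9x³ + 30x² + 3x − 36.
Step 4: lead(−9x³ + 30x² + 3x − 36) ÷ lead(D) = −9x³ ÷ 3x = −3x². Subtract (−3x²)·D = −9x³ + 27x². Remainder: 3x² + 3x − 36.
Step 5: lead(3x² + 3x − 36) ÷ lead(D) = 3x² ÷ 3x = x. Subtract (x)·D = 3x² − 9x. Remainder: 12x − 36.
Step 6: lead(12x − 36) ÷ lead(D) = 12x ÷ 3x = 4. Subtract (4)·D = 12x − 36. Remainder: 0.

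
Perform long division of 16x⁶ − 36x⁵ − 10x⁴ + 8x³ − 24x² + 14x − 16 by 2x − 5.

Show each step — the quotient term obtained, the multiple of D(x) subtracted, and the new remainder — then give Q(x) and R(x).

Step 1: lead(16x⁶ − 36x⁵ − 10x⁴ + 8x³ − 24x² + 14x − 16) ÷ lead(D) = 16x⁶ ÷ 2x = 8x⁵. Subtract (8x⁵)·D = 16x⁶ − 40x⁵. Remainder: 4x⁵ − 10x⁴ + 8x³ − 24x² + 14x − 16.
Step 2: lead(4x⁵ − 10x⁴ + 8x³ − 24x² + 14x − 16) ÷ lead(D) = 4x⁵ ÷ 2x = 2x⁴. Subtract (2x⁴)·D = 4x⁵ − 10x⁴. Remainder: 8x³ − 24x² + 14x − 16.
Step 3: lead(8x³ − 24x² + 14x − 16) ÷ lead(D) = 8x³ ÷ 2x = 4x². Subtract (4x²)·D = 8x³ − 20x². Remainder: −4x² + 14x − 16.
Step 4: lead(−4x² + 14x − 16) ÷ lead(D) = −4x² ÷ 2x = −2x. Subtract (−2x)·D = −4x² + 10x. Remainder: 4x − 16.
Step 5: lead(4x − 16) ÷ lead(D) = 4x ÷ 2x = 2. Subtract (2)·D = 4x − 10. Remainder: −6.

Q(x) = 8x⁵ + 2x⁴ + 4x² − 2x + 2; R(x) = −6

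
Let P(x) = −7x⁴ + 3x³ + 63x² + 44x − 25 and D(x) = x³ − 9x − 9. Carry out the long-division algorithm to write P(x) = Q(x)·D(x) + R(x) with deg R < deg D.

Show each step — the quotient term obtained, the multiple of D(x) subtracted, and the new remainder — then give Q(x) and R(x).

Step 1: lead(−7x⁴ + 3x³ + 63x² + 44x − 25) ÷ lead(D) = −7x⁴ ÷ x³ = −7x. Subtract (−7x)·D = −7x⁴ + 63x² + 63x. Remainder: 3x³ − 19x − 25.
Step 2: lead(3x³ − 19x − 25) ÷ lead(D) = 3x³ ÷ x³ = 3. Subtract (3)·D = 3x³ − 27x − 27. Remainder: 8x + 2.

Q(x) = −7x + 3; R(x) = 8x + 2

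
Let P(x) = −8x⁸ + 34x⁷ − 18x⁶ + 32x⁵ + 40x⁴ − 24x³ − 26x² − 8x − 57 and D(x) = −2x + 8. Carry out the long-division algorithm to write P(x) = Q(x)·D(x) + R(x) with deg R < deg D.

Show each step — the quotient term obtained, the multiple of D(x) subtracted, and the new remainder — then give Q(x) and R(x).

Step 1: lead(−8x⁸ + 34x⁷ − 18x⁶ + 32x⁵ + 40x⁴ − 24x³ − 26x² − 8x − 57) ÷ lead(D) = −8x⁸ ÷ −2x = 4x⁷. Subtract (4x⁷)·D = −8x⁸ + 32x⁷. Remainder: 2x⁷ − 18x⁶ + 32x⁵ + 40x⁴ − 24x³ − 26x² − 8x − 57.
Step 2: lead(2x⁷ − 18x⁶ + 32x⁵ + 40x⁴ − 24x³ − 26x² − 8x − 57) ÷ lead(D) = 2x⁷ ÷ −2x = −x⁶. Subtract (−x⁶)·D = 2x⁷ − 8x⁶. Remainder: −10x⁶ + 32x⁵ + 40x⁴ − 24x³ − 26x² − 8x − 57.
Step 3: lead(−10x⁶ + 32x⁵ + 40x⁴ − 24x³ − 26x² − 8x − 57) ÷ lead(D) = −10x⁶ ÷ −2x = 5x⁵. Subtract (5x⁵)·D = −10x⁶ + 40x⁵. Remainder: −8x⁵ + 40x⁴ − 24x³ − 26x² − 8x − 57.
Step 4: lead(−8x⁵ + 40x⁴ − 24x³ − 26x² − 8x − 57) ÷ lead(D) = −8x⁵ ÷ −2x = 4x⁴. Subtract (4x⁴)·D = −8x⁵ + 32x⁴. Remainder: 8x⁴ − 24x³ − 26x² − 8x − 57.
Step 5: lead(8x⁴ − 24x³ − 26x² − 8x − 57) ÷ lead(D) = 8x⁴ ÷ −2x = −4x³. Subtract (−4x³)·D = 8x⁴ − 32x³. Remainder: 8x³ − 26x² − 8x − 57.
Step 6: lead(8x³ − 26x² − 8x − 57) ÷ lead(D) = 8x³ ÷ −2x = −4x². Subtract (−4x²)·D = 8x³ − 32x². Remainder: 6x² − 8x − 57.
Step 7: lead(6x² − 8x − 57) ÷ lead(D) = 6x² ÷ −2x = −3x. Subtract (−3x)·D = 6x² − 24x. Remainder: 16x − 57.
Step 8: lead(16x − 57) ÷ lead(D) = 16x ÷ −2x = −8. Subtract (−8)·D = 16x − 64. Remainder: 7.

Q(x) = 4x⁷ − x⁶ + 5x⁵ + 4x⁴ − 4x³ − 4x² − 3x − 8; R(x) = 7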